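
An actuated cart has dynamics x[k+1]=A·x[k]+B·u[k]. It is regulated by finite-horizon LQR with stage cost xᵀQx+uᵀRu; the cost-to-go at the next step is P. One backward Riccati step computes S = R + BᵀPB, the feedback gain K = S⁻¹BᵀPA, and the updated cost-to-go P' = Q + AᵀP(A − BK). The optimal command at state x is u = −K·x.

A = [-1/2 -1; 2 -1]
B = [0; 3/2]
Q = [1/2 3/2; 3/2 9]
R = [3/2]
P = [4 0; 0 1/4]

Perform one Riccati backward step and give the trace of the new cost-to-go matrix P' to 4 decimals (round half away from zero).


BᵀP = [0.0000 0.3750]
S = R + BᵀPB = [3/2] + [0.5625] = [2.0625]
BᵀPA = [0.7500 -0.3750]
K = S⁻¹·BᵀPA = [0.3636 -0.1818]
A−BK = [-0.5000 -1.0000; 1.4545 -0.7273]
AᵀP(A−BK) = [1.7273 1.6364; 1.6364 4.1818]
P' = Q + AᵀP(A−BK) = [2.2273 3.1364; 3.1364 13.1818]
tr(P') = 15.4091

15.4091


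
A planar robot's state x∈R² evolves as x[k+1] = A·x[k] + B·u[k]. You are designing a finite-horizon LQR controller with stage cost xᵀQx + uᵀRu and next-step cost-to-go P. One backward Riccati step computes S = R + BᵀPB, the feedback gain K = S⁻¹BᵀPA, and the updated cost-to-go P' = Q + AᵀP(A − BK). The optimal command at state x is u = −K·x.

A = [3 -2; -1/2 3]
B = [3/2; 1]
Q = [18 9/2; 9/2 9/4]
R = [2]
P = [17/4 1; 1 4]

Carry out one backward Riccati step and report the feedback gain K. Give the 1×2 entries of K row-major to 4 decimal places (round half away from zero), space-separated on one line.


1.0438 0.0943

BᵀP = [7.3750 5.5000]
S = R + BᵀPB = [2] + [16.5625] = [18.5625]
BᵀPA = [19.3750 1.7500]
K = S⁻¹·BᵀPA = [1.0438 0.0943]
A−BK = [1.4343 -2.1414; -1.5438 2.9057]
AᵀP(A−BK) = [16.0269 -23.3266; -23.3266 40.8350]
P' = Q + AᵀP(A−BK) = [34.0269 -18.8266; -18.8266 43.0850]
tr(P') = 77.1120


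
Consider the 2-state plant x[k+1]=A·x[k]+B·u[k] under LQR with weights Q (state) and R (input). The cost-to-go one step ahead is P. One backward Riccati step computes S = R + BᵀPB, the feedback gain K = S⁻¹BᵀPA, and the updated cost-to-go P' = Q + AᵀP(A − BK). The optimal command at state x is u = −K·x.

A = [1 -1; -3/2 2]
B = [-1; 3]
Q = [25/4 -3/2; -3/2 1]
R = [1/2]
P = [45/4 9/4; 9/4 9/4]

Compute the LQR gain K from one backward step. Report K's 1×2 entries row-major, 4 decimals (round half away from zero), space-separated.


-0.6081 0.7297

BᵀP = [-4.5000 4.5000]
S = R + BᵀPB = [1/2] + [18.0000] = [18.5000]
BᵀPA = [-11.2500 13.5000]
K = S⁻¹·BᵀPA = [-0.6081 0.7297]
A−BK = [0.3919 -0.2703; 0.3243 -0.1892]
AᵀP(A−BK) = [2.7213 -1.9155; -1.9155 1.3986]
P' = Q + AᵀP(A−BK) = [8.9713 -3.4155; -3.4155 2.3986]
tr(P') = 11.3699


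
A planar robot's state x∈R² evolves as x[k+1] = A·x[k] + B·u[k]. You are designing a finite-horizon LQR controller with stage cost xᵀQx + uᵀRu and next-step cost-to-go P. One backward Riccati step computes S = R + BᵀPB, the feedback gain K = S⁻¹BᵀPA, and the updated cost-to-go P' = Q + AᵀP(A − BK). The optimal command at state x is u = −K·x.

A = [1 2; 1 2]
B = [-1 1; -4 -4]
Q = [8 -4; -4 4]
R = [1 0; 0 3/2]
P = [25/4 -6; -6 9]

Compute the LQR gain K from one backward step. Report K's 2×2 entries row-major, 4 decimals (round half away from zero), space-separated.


-0.5023 -1.0046 0.2876 0.5752

BᵀP = [17.7500 -30.0000; 30.2500 -42.0000]
S = R + BᵀPB = [1 0; 0 3/2] + [102.2500 137.7500; 137.7500 198.2500] = [103.2500 137.7500; 137.7500 199.7500]
BᵀPA = [-12.2500 -24.5000; -11.7500 -23.5000]
K = S⁻¹·BᵀPA = [-0.5023 -1.0046; 0.2876 0.5752]
A−BK = [0.2101 0.4202; 0.1411 0.2821]
AᵀP(A−BK) = [0.4757 0.9514; 0.9514 1.9028]
P' = Q + AᵀP(A−BK) = [8.4757 -3.0486; -3.0486 5.9028]
tr(P') = 14.3785


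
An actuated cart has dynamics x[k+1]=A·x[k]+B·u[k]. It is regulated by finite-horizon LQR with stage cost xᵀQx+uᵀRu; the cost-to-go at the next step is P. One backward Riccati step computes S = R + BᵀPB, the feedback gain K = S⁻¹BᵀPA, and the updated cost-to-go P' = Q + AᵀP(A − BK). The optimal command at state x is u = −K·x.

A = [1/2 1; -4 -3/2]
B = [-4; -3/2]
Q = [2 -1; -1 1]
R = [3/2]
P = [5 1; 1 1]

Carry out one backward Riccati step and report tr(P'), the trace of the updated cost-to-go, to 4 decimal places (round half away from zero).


BᵀP = [-21.5000 -5.5000]
S = R + BᵀPB = [3/2] + [94.2500] = [95.7500]
BᵀPA = [11.2500 -13.2500]
K = S⁻¹·BᵀPA = [0.1175 -0.1384]
A−BK = [0.9700 0.4465; -3.8238 -1.7076]
AᵀP(A−BK) = [11.9282 5.3068; 5.3068 2.4164]
P' = Q + AᵀP(A−BK) = [13.9282 4.3068; 4.3068 3.4164]
tr(P') = 17.3446

17.3446


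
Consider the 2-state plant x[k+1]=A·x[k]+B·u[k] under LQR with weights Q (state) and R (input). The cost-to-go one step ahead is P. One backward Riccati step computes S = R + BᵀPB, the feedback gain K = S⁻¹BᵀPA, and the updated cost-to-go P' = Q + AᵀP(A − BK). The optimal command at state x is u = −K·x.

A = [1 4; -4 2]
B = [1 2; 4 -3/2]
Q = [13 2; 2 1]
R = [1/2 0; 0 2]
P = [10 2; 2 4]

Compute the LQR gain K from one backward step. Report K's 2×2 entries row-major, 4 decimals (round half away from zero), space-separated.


BᵀP = [18.0000 18.0000; 17.0000 -2.0000]
S = R + BᵀPB = [1/2 0; 0 2] + [90.0000 9.0000; 9.0000 37.0000] = [90.5000 9.0000; 9.0000 39.0000]
BᵀPA = [-54.0000 108.0000; 25.0000 64.0000]
K = S⁻¹·BᵀPA = [-0.6759 1.0544; 0.7970 1.3977]
A−BK = [0.0819 0.1502; -0.1007 -0.1209]
AᵀP(A−BK) = [1.5736 1.9933; 1.9933 4.6745]
P' = Q + AᵀP(A−BK) = [14.5736 3.9933; 3.9933 5.6745]
tr(P') = 20.2481

-0.6759 1.0544 0.7970 1.3977


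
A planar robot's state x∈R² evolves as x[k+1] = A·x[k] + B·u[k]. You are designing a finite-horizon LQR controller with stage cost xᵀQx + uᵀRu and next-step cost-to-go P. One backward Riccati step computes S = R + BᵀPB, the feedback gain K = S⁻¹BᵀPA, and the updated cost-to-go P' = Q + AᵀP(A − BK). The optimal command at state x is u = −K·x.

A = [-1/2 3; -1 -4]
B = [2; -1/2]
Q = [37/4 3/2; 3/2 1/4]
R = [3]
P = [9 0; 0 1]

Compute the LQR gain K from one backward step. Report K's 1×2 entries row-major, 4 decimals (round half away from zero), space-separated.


-0.2166 1.4268

BᵀP = [18.0000 -0.5000]
S = R + BᵀPB = [3] + [36.2500] = [39.2500]
BᵀPA = [-8.5000 56.0000]
K = S⁻¹·BᵀPA = [-0.2166 1.4268]
A−BK = [-0.0669 0.1465; -1.1083 -3.2866]
AᵀP(A−BK) = [1.4092 2.6274; 2.6274 17.1019]
P' = Q + AᵀP(A−BK) = [10.6592 4.1274; 4.1274 17.3519]
tr(P') = 28.0111


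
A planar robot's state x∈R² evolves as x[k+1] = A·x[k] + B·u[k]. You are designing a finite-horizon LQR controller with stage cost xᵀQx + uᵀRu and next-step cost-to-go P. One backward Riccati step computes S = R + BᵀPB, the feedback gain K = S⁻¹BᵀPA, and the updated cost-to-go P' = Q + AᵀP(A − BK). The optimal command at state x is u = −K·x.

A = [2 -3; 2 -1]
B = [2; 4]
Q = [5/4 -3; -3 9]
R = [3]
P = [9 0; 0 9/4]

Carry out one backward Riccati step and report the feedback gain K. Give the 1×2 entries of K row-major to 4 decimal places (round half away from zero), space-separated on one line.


BᵀP = [18.0000 9.0000]
S = R + BᵀPB = [3] + [72.0000] = [75.0000]
BᵀPA = [54.0000 -63.0000]
K = S⁻¹·BᵀPA = [0.7200 -0.8400]
A−BK = [0.5600 -1.3200; -0.8800 2.3600]
AᵀP(A−BK) = [6.1200 -13.1400; -13.1400 30.3300]
P' = Q + AᵀP(A−BK) = [7.3700 -16.1400; -16.1400 39.3300]
tr(P') = 46.7000

0.7200 -0.8400


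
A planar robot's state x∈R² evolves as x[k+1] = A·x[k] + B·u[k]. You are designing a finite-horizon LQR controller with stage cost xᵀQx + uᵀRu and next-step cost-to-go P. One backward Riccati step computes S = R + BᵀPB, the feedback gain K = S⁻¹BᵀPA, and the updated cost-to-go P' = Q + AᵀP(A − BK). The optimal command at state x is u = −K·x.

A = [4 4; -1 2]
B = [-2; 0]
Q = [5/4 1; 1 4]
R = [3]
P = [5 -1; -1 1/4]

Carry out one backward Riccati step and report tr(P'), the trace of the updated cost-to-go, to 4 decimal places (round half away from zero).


BᵀP = [-10.0000 2.0000]
S = R + BᵀPB = [3] + [20.0000] = [23.0000]
BᵀPA = [-42.0000 -36.0000]
K = S⁻¹·BᵀPA = [-1.8261 -1.5652]
A−BK = [0.3478 0.8696; -1.0000 2.0000]
AᵀP(A−BK) = [11.5543 9.7609; 9.7609 8.6522]
P' = Q + AᵀP(A−BK) = [12.8043 10.7609; 10.7609 12.6522]
tr(P') = 25.4565

25.4565


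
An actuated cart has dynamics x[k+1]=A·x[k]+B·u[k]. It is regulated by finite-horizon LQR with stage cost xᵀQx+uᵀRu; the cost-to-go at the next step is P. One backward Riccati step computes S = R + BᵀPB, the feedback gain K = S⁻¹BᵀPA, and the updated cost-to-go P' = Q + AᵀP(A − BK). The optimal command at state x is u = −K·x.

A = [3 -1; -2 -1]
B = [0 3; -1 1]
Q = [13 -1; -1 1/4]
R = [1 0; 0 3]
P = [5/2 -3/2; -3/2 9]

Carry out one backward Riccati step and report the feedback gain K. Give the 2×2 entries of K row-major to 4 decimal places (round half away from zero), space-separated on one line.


BᵀP = [1.5000 -9.0000; 6.0000 4.5000]
S = R + BᵀPB = [1 0; 0 3] + [9.0000 -4.5000; -4.5000 22.5000] = [10.0000 -4.5000; -4.5000 25.5000]
BᵀPA = [22.5000 7.5000; 9.0000 -10.5000]
K = S⁻¹·BᵀPA = [2.6166 0.6134; 0.8147 -0.3035]
A−BK = [0.5559 -0.0895; -0.1981 -0.0831]
AᵀP(A−BK) = [10.2939 0.9297; 0.9297 0.7125]
P' = Q + AᵀP(A−BK) = [23.2939 -0.0703; -0.0703 0.9625]
tr(P') = 24.2564

2.6166 0.6134 0.8147 -0.3035


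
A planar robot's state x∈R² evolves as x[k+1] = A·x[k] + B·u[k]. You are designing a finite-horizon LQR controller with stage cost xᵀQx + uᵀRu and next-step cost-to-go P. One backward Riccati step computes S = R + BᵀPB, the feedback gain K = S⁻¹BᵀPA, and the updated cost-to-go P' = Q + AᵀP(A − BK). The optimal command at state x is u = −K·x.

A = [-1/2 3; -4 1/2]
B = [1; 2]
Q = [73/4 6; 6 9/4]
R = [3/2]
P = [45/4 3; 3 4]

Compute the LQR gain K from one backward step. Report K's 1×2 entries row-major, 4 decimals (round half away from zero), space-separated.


-1.2914 1.4049

BᵀP = [17.2500 11.0000]
S = R + BᵀPB = [3/2] + [39.2500] = [40.7500]
BᵀPA = [-52.6250 57.2500]
K = S⁻¹·BᵀPA = [-1.2914 1.4049]
A−BK = [0.7914 1.5951; -1.4172 -2.3098]
AᵀP(A−BK) = [10.8520 12.3083; 12.3083 30.8190]
P' = Q + AᵀP(A−BK) = [29.1020 18.3083; 18.3083 33.0690]
tr(P') = 62.1710


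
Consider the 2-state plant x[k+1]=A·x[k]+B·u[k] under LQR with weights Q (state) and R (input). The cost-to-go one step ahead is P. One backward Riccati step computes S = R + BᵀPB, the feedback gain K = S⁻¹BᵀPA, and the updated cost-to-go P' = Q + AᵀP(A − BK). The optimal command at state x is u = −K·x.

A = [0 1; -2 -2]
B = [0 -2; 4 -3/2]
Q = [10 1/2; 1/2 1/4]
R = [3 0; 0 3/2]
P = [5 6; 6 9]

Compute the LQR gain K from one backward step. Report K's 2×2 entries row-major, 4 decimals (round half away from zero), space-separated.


-0.3862 -0.4565 0.1492 -0.1873

BᵀP = [24.0000 36.0000; -19.0000 -25.5000]
S = R + BᵀPB = [3 0; 0 3/2] + [144.0000 -102.0000; -102.0000 76.2500] = [147.0000 -102.0000; -102.0000 77.7500]
BᵀPA = [-72.0000 -48.0000; 51.0000 32.0000]
K = S⁻¹·BᵀPA = [-0.3862 -0.4565; 0.1492 -0.1873]
A−BK = [0.2985 0.6255; -0.2312 -0.4550]
AᵀP(A−BK) = [0.5794 0.6847; 0.6847 1.0819]
P' = Q + AᵀP(A−BK) = [10.5794 1.1847; 1.1847 1.3319]
tr(P') = 11.9113


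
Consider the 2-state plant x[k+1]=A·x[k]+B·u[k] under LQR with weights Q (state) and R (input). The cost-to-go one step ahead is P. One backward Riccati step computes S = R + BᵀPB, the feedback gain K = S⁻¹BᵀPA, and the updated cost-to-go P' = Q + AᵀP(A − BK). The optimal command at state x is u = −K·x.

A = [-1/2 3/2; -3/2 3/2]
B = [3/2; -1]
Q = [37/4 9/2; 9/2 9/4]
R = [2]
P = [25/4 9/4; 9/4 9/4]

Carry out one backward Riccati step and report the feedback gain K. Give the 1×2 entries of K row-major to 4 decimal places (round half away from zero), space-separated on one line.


BᵀP = [7.1250 1.1250]
S = R + BᵀPB = [2] + [9.5625] = [11.5625]
BᵀPA = [-5.2500 12.3750]
K = S⁻¹·BᵀPA = [-0.4541 1.0703]
A−BK = [0.1811 -0.1054; -1.9541 2.5703]
AᵀP(A−BK) = [7.6162 -10.8811; -10.8811 16.0054]
P' = Q + AᵀP(A−BK) = [16.8662 -6.3811; -6.3811 18.2554]
tr(P') = 35.1216

-0.4541 1.0703


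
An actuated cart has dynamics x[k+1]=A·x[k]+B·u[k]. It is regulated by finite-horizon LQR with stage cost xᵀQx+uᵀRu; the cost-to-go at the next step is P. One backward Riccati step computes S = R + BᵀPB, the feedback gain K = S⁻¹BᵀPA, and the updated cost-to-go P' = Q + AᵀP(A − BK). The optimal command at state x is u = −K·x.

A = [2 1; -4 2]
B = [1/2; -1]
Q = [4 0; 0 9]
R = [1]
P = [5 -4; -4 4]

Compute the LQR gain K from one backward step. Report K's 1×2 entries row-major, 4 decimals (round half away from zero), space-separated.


3.6098 -0.5366

BᵀP = [6.5000 -6.0000]
S = R + BᵀPB = [1] + [9.2500] = [10.2500]
BᵀPA = [37.0000 -5.5000]
K = S⁻¹·BᵀPA = [3.6098 -0.5366]
A−BK = [0.1951 1.2683; -0.3902 1.4634]
AᵀP(A−BK) = [14.4390 -2.1463; -2.1463 2.0488]
P' = Q + AᵀP(A−BK) = [18.4390 -2.1463; -2.1463 11.0488]
tr(P') = 29.4878


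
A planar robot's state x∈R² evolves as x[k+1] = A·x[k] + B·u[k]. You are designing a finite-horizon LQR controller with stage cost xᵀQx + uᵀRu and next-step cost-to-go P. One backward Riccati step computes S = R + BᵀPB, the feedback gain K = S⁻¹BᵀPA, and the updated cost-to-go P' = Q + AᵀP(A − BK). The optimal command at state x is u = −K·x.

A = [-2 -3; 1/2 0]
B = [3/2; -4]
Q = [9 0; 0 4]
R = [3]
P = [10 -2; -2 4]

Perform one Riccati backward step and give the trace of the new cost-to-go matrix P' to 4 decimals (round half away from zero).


BᵀP = [23.0000 -19.0000]
S = R + BᵀPB = [3] + [110.5000] = [113.5000]
BᵀPA = [-55.5000 -69.0000]
K = S⁻¹·BᵀPA = [-0.4890 -0.6079]
A−BK = [-1.2665 -2.0881; -1.4559 -2.4317]
AᵀP(A−BK) = [17.8612 29.2599; 29.2599 48.0529]
P' = Q + AᵀP(A−BK) = [26.8612 29.2599; 29.2599 52.0529]
tr(P') = 78.9141

78.9141


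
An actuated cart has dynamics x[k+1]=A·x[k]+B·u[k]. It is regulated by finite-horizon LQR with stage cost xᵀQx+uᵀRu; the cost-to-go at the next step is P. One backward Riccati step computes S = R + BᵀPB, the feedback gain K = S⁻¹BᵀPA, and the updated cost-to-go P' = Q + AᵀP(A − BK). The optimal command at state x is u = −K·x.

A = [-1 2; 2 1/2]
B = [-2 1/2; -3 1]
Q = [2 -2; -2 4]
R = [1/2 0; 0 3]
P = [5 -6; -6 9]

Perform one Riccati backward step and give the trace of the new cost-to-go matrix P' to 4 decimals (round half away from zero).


29.0703

BᵀP = [8.0000 -15.0000; -3.5000 6.0000]
S = R + BᵀPB = [1/2 0; 0 3] + [29.0000 -11.0000; -11.0000 4.2500] = [29.5000 -11.0000; -11.0000 7.2500]
BᵀPA = [-38.0000 8.5000; 15.5000 -4.0000]
K = S⁻¹·BᵀPA = [-1.1306 0.1898; 0.4226 -0.2638]
A−BK = [-3.4724 2.5114; -1.8143 1.3331]
AᵀP(A−BK) = [15.4886 -10.6999; -10.6999 7.5818]
P' = Q + AᵀP(A−BK) = [17.4886 -12.6999; -12.6999 11.5818]
tr(P') = 29.0703


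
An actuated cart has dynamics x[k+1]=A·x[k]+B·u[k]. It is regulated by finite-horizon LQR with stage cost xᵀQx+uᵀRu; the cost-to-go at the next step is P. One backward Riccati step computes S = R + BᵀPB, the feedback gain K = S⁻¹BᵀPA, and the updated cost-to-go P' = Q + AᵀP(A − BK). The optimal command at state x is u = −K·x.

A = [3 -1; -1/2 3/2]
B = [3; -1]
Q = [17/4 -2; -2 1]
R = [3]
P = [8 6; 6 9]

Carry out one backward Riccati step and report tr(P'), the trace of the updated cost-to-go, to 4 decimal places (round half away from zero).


BᵀP = [18.0000 9.0000]
S = R + BᵀPB = [3] + [45.0000] = [48.0000]
BᵀPA = [49.5000 -4.5000]
K = S⁻¹·BᵀPA = [1.0313 -0.0938]
A−BK = [-0.0938 -0.7188; 0.5313 1.4063]
AᵀP(A−BK) = [5.2031 3.8906; 3.8906 9.8281]
P' = Q + AᵀP(A−BK) = [9.4531 1.8906; 1.8906 10.8281]
tr(P') = 20.2813

20.2813


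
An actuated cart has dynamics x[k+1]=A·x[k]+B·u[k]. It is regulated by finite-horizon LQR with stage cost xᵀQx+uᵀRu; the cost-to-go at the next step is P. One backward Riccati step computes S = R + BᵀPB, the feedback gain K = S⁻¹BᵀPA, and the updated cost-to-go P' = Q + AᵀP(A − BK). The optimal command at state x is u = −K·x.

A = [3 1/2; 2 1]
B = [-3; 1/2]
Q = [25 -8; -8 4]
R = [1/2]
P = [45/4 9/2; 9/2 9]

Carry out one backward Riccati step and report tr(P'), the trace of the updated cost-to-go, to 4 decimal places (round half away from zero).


89.9458

BᵀP = [-31.5000 -9.0000]
S = R + BᵀPB = [1/2] + [90.0000] = [90.5000]
BᵀPA = [-112.5000 -24.7500]
K = S⁻¹·BᵀPA = [-1.2431 -0.2735]
A−BK = [-0.7293 -0.3204; 2.6215 1.1367]
AᵀP(A−BK) = [51.4019 22.1084; 22.1084 9.5439]
P' = Q + AᵀP(A−BK) = [76.4019 14.1084; 14.1084 13.5439]
tr(P') = 89.9458


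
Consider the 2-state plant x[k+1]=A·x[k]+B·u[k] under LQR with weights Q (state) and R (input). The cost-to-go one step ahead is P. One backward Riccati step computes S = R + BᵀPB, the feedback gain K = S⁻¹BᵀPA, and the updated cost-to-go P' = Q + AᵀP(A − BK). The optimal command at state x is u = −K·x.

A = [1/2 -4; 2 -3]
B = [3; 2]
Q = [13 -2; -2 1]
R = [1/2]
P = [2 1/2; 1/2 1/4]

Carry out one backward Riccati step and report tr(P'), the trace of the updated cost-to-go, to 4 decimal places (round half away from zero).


15.2108

BᵀP = [7.0000 2.0000]
S = R + BᵀPB = [1/2] + [25.0000] = [25.5000]
BᵀPA = [7.5000 -34.0000]
K = S⁻¹·BᵀPA = [0.2941 -1.3333]
A−BK = [-0.3824 0.0000; 1.4118 -0.3333]
AᵀP(A−BK) = [0.2941 -0.2500; -0.2500 0.9167]
P' = Q + AᵀP(A−BK) = [13.2941 -2.2500; -2.2500 1.9167]
tr(P') = 15.2108


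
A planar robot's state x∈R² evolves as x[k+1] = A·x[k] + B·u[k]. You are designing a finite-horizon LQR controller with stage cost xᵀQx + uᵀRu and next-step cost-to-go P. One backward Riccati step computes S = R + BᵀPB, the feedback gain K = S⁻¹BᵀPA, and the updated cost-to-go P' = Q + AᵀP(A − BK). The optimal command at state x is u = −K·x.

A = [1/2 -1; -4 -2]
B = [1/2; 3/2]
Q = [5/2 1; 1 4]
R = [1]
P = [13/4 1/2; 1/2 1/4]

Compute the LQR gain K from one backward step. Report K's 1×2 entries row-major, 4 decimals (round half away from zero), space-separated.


BᵀP = [2.3750 0.6250]
S = R + BᵀPB = [1] + [2.1250] = [3.1250]
BᵀPA = [-1.3125 -3.6250]
K = S⁻¹·BᵀPA = [-0.4200 -1.1600]
A−BK = [0.7100 -0.4200; -3.3700 -0.2600]
AᵀP(A−BK) = [2.2613 0.3525; 0.3525 2.0450]
P' = Q + AᵀP(A−BK) = [4.7613 1.3525; 1.3525 6.0450]
tr(P') = 10.8063

-0.4200 -1.1600


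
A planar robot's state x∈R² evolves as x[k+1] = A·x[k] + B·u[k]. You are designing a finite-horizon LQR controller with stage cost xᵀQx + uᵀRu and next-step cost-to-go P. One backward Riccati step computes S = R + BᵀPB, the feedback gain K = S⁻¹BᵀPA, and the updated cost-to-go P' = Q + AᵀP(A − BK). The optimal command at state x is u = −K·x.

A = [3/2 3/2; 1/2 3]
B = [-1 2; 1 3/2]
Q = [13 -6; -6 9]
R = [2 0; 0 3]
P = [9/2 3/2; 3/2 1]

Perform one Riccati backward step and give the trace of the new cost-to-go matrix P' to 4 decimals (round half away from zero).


BᵀP = [-3.0000 -0.5000; 11.2500 4.5000]
S = R + BᵀPB = [2 0; 0 3] + [2.5000 -6.7500; -6.7500 29.2500] = [4.5000 -6.7500; -6.7500 32.2500]
BᵀPA = [-4.7500 -6.0000; 19.1250 30.3750]
K = S⁻¹·BᵀPA = [-0.2420 0.1158; 0.5424 0.9661]
A−BK = [0.1733 -0.3164; -0.0716 1.4350]
AᵀP(A−BK) = [1.1026 1.5734; 1.5734 3.9746]
P' = Q + AᵀP(A−BK) = [14.1026 -4.4266; -4.4266 12.9746]
tr(P') = 27.0772

27.0772


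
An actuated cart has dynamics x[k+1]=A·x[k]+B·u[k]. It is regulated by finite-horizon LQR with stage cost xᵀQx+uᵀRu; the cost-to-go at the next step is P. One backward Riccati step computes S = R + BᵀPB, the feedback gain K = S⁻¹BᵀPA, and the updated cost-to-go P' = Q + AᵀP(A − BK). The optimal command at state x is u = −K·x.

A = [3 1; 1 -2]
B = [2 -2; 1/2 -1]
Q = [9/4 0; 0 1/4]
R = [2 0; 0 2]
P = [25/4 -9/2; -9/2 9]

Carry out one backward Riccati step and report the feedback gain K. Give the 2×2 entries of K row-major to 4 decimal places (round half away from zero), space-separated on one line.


0.8157 2.0138 -0.6083 1.3456

BᵀP = [10.2500 -4.5000; -8.0000 0.0000]
S = R + BᵀPB = [2 0; 0 2] + [18.2500 -16.0000; -16.0000 16.0000] = [20.2500 -16.0000; -16.0000 18.0000]
BᵀPA = [26.2500 19.2500; -24.0000 -8.0000]
K = S⁻¹·BᵀPA = [0.8157 2.0138; -0.6083 1.3456]
A−BK = [0.1521 -0.3364; -0.0161 -1.6613]
AᵀP(A−BK) = [2.2396 2.6820; 2.6820 32.2488]
P' = Q + AᵀP(A−BK) = [4.4896 2.6820; 2.6820 32.4988]
tr(P') = 36.9885


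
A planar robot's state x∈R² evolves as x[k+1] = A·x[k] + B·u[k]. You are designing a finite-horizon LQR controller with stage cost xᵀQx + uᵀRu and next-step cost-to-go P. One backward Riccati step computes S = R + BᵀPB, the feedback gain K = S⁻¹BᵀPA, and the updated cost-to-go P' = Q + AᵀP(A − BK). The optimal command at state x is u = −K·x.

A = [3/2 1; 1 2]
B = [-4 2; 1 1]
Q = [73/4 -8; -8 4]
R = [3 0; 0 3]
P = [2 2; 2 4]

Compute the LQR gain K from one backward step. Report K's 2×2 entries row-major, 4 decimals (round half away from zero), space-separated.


-0.0989 0.1099 0.6703 1.0330

BᵀP = [-6.0000 -4.0000; 6.0000 8.0000]
S = R + BᵀPB = [3 0; 0 3] + [20.0000 -16.0000; -16.0000 20.0000] = [23.0000 -16.0000; -16.0000 23.0000]
BᵀPA = [-13.0000 -14.0000; 17.0000 22.0000]
K = S⁻¹·BᵀPA = [-0.0989 0.1099; 0.6703 1.0330]
A−BK = [-0.2363 -0.6264; 0.4286 0.8571]
AᵀP(A−BK) = [1.8187 2.8681; 2.8681 4.8132]
P' = Q + AᵀP(A−BK) = [20.0687 -5.1319; -5.1319 8.8132]
tr(P') = 28.8819


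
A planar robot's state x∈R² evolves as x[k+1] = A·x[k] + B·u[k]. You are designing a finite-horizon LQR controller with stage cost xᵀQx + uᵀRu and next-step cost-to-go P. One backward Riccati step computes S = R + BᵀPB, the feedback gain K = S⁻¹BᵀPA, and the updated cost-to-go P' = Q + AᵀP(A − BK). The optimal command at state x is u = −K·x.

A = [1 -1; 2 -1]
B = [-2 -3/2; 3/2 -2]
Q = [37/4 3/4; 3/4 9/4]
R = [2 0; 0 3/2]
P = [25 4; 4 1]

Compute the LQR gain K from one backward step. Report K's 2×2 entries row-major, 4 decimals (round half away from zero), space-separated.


-0.0457 0.1622 -0.6751 0.4745

BᵀP = [-44.0000 -6.5000; -45.5000 -8.0000]
S = R + BᵀPB = [2 0; 0 3/2] + [78.2500 79.0000; 79.0000 84.2500] = [80.2500 79.0000; 79.0000 85.7500]
BᵀPA = [-57.0000 50.5000; -61.5000 53.5000]
K = S⁻¹·BᵀPA = [-0.0457 0.1622; -0.6751 0.4745]
A−BK = [-0.1040 0.0361; 0.7183 -0.2943]
AᵀP(A−BK) = [0.8765 -0.5744; -0.5744 0.4245]
P' = Q + AᵀP(A−BK) = [10.1265 0.1756; 0.1756 2.6745]
tr(P') = 12.8011


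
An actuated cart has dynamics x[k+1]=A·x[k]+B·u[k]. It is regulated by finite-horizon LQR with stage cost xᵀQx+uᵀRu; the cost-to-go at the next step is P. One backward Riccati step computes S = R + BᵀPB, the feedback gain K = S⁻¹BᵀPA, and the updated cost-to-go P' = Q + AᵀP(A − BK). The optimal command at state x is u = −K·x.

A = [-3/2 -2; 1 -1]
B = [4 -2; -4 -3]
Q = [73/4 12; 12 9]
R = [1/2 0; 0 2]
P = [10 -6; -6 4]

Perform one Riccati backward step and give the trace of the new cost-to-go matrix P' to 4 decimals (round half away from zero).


27.8106

BᵀP = [64.0000 -40.0000; -2.0000 0.0000]
S = R + BᵀPB = [1/2 0; 0 2] + [416.0000 -8.0000; -8.0000 4.0000] = [416.5000 -8.0000; -8.0000 6.0000]
BᵀPA = [-136.0000 -88.0000; 3.0000 4.0000]
K = S⁻¹·BᵀPA = [-0.3253 -0.2037; 0.0663 0.3951]
A−BK = [-0.0663 -0.3951; -0.1021 -0.6296]
AᵀP(A−BK) = [0.0661 0.1121; 0.1121 0.4945]
P' = Q + AᵀP(A−BK) = [18.3161 12.1121; 12.1121 9.4945]
tr(P') = 27.8106


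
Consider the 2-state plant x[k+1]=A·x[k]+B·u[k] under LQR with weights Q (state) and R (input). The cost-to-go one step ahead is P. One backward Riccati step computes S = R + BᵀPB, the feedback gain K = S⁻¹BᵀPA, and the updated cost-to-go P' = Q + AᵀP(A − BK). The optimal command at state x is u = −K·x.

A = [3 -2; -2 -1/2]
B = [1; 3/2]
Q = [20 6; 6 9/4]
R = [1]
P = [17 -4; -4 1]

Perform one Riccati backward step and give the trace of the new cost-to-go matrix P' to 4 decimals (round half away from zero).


60.2803

BᵀP = [11.0000 -2.5000]
S = R + BᵀPB = [1] + [7.2500] = [8.2500]
BᵀPA = [38.0000 -20.7500]
K = S⁻¹·BᵀPA = [4.6061 -2.5152]
A−BK = [-1.6061 0.5152; -8.9091 3.2727]
AᵀP(A−BK) = [29.9697 -15.4242; -15.4242 8.0606]
P' = Q + AᵀP(A−BK) = [49.9697 -9.4242; -9.4242 10.3106]
tr(P') = 60.2803


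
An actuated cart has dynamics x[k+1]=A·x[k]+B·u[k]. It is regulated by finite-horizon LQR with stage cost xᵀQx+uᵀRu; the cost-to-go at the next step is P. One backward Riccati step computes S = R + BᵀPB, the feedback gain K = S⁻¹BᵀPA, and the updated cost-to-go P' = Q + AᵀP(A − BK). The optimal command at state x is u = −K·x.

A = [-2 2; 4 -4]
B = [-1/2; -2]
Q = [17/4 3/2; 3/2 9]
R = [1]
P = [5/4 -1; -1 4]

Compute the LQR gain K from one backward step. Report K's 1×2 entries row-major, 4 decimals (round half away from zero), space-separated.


BᵀP = [1.3750 -7.5000]
S = R + BᵀPB = [1] + [14.3125] = [15.3125]
BᵀPA = [-32.7500 32.7500]
K = S⁻¹·BᵀPA = [-2.1388 2.1388]
A−BK = [-3.0694 3.0694; -0.2776 0.2776]
AᵀP(A−BK) = [14.9551 -14.9551; -14.9551 14.9551]
P' = Q + AᵀP(A−BK) = [19.2051 -13.4551; -13.4551 23.9551]
tr(P') = 43.1602

-2.1388 2.1388


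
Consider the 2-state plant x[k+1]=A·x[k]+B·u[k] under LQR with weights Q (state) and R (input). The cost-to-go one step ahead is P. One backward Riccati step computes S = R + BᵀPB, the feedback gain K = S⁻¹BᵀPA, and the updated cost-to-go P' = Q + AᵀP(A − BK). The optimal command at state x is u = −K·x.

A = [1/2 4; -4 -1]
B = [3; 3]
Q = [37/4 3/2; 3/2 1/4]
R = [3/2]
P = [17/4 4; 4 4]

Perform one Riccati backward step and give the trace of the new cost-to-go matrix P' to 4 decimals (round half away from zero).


BᵀP = [24.7500 24.0000]
S = R + BᵀPB = [3/2] + [146.2500] = [147.7500]
BᵀPA = [-83.6250 75.0000]
K = S⁻¹·BᵀPA = [-0.5660 0.5076]
A−BK = [2.1980 2.4772; -2.3020 -2.5228]
AᵀP(A−BK) = [1.7316 0.9492; 0.9492 1.9289]
P' = Q + AᵀP(A−BK) = [10.9816 2.4492; 2.4492 2.1789]
tr(P') = 13.1605

13.1605


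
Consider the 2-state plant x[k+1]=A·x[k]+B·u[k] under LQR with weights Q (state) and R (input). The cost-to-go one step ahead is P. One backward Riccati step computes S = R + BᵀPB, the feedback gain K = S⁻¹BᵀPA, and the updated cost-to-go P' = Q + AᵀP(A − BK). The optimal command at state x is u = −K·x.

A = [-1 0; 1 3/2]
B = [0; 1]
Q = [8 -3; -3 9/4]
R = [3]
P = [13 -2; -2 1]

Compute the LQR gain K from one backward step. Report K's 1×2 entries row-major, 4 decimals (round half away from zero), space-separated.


BᵀP = [-2.0000 1.0000]
S = R + BᵀPB = [3] + [1.0000] = [4.0000]
BᵀPA = [3.0000 1.5000]
K = S⁻¹·BᵀPA = [0.7500 0.3750]
A−BK = [-1.0000 0.0000; 0.2500 1.1250]
AᵀP(A−BK) = [15.7500 3.3750; 3.3750 1.6875]
P' = Q + AᵀP(A−BK) = [23.7500 0.3750; 0.3750 3.9375]
tr(P') = 27.6875

0.7500 0.3750


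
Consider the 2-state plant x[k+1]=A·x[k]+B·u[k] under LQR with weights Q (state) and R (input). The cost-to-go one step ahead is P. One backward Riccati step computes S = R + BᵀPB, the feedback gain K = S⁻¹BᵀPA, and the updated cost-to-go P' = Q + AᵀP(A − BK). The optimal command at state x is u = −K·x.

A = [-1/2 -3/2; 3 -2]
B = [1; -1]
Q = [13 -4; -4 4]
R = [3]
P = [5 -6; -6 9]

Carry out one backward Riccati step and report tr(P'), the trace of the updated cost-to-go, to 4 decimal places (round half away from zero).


34.2759

BᵀP = [11.0000 -15.0000]
S = R + BᵀPB = [3] + [26.0000] = [29.0000]
BᵀPA = [-50.5000 13.5000]
K = S⁻¹·BᵀPA = [-1.7414 0.4655]
A−BK = [1.2414 -1.9655; 1.2586 -1.5345]
AᵀP(A−BK) = [12.3103 -5.7414; -5.7414 4.9655]
P' = Q + AᵀP(A−BK) = [25.3103 -9.7414; -9.7414 8.9655]
tr(P') = 34.2759


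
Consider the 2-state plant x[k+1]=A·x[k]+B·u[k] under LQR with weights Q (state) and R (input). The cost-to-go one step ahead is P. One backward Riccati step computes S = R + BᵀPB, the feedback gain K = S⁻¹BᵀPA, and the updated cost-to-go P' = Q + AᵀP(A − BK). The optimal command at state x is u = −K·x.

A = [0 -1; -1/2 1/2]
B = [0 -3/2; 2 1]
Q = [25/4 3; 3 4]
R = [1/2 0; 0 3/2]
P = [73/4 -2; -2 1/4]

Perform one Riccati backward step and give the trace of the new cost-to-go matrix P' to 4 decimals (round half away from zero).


BᵀP = [-4.0000 0.5000; -29.3750 3.2500]
S = R + BᵀPB = [1/2 0; 0 3/2] + [1.0000 6.5000; 6.5000 47.3125] = [1.5000 6.5000; 6.5000 48.8125]
BᵀPA = [-0.2500 4.2500; -1.6250 31.0000]
K = S⁻¹·BᵀPA = [-0.0530 0.1922; -0.0262 0.6095]
A−BK = [-0.0394 -0.0858; -0.3678 -0.4939]
AᵀP(A−BK) = [0.0066 -0.0240; -0.0240 0.6015]
P' = Q + AᵀP(A−BK) = [6.2566 2.9760; 2.9760 4.6015]
tr(P') = 10.8581

10.8581


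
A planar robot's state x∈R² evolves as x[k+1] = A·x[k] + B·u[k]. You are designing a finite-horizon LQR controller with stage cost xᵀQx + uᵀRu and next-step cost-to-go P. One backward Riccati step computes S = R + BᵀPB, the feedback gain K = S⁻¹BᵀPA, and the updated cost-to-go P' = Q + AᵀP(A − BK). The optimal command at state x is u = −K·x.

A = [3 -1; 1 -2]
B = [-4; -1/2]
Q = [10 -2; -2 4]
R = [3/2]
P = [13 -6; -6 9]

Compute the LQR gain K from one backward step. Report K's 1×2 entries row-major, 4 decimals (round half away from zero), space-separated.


BᵀP = [-49.0000 19.5000]
S = R + BᵀPB = [3/2] + [186.2500] = [187.7500]
BᵀPA = [-127.5000 10.0000]
K = S⁻¹·BᵀPA = [-0.6791 0.0533]
A−BK = [0.2836 -0.7870; 0.6605 -1.9734]
AᵀP(A−BK) = [3.4154 -8.2091; -8.2091 24.4674]
P' = Q + AᵀP(A−BK) = [13.4154 -10.2091; -10.2091 28.4674]
tr(P') = 41.8828

-0.6791 0.0533


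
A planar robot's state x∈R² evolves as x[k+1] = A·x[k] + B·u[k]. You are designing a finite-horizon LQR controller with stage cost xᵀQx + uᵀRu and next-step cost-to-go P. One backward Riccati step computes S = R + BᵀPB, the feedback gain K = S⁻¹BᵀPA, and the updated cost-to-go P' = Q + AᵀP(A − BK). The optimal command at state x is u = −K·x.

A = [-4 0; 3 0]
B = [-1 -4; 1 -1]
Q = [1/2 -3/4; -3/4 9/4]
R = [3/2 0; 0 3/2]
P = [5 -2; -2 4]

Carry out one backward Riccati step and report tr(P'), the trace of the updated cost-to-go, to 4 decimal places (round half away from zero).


15.2311

BᵀP = [-7.0000 6.0000; -18.0000 4.0000]
S = R + BᵀPB = [3/2 0; 0 3/2] + [13.0000 22.0000; 22.0000 68.0000] = [14.5000 22.0000; 22.0000 69.5000]
BᵀPA = [46.0000 0.0000; 84.0000 0.0000]
K = S⁻¹·BᵀPA = [2.5757 0.0000; 0.3933 0.0000]
A−BK = [0.1489 0.0000; 0.8177 0.0000]
AᵀP(A−BK) = [12.4811 0.0000; 0.0000 0.0000]
P' = Q + AᵀP(A−BK) = [12.9811 -0.7500; -0.7500 2.2500]
tr(P') = 15.2311


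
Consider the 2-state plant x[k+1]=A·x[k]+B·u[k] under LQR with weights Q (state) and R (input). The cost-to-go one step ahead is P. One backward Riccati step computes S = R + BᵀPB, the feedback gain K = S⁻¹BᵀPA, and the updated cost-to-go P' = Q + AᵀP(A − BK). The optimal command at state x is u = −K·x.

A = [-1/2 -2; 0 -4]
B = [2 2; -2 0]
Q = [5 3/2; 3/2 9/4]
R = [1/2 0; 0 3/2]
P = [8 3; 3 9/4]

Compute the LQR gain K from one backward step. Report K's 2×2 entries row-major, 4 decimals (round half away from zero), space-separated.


-0.0403 1.3369 -0.2148 -2.4698

BᵀP = [10.0000 1.5000; 16.0000 6.0000]
S = R + BᵀPB = [1/2 0; 0 3/2] + [17.0000 20.0000; 20.0000 32.0000] = [17.5000 20.0000; 20.0000 33.5000]
BᵀPA = [-5.0000 -26.0000; -8.0000 -56.0000]
K = S⁻¹·BᵀPA = [-0.0403 1.3369; -0.2148 -2.4698]
A−BK = [0.0101 0.2658; -0.0805 -1.3262]
AᵀP(A−BK) = [0.0805 0.9262; 0.9262 12.4510]
P' = Q + AᵀP(A−BK) = [5.0805 2.4262; 2.4262 14.7010]
tr(P') = 19.7815


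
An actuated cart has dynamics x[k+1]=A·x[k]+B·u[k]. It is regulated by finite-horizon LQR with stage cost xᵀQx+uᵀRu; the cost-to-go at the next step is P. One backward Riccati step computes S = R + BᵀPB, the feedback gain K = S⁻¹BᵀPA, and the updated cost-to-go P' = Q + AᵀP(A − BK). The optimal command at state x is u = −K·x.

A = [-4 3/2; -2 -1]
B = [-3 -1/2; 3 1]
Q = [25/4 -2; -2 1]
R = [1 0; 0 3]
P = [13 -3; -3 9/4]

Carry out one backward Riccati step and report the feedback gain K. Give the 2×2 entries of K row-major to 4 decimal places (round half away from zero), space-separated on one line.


BᵀP = [-48.0000 15.7500; -9.5000 3.7500]
S = R + BᵀPB = [1 0; 0 3] + [191.2500 39.7500; 39.7500 8.5000] = [192.2500 39.7500; 39.7500 11.5000]
BᵀPA = [160.5000 -87.7500; 30.5000 -18.0000]
K = S⁻¹·BᵀPA = [1.0041 -0.4655; -0.8184 0.0437]
A−BK = [-1.3970 0.1254; -4.1938 0.3527]
AᵀP(A−BK) = [32.8089 -3.1245; -3.1245 0.4414]
P' = Q + AᵀP(A−BK) = [39.0589 -5.1245; -5.1245 1.4414]
tr(P') = 40.5003

1.0041 -0.4655 -0.8184 0.0437


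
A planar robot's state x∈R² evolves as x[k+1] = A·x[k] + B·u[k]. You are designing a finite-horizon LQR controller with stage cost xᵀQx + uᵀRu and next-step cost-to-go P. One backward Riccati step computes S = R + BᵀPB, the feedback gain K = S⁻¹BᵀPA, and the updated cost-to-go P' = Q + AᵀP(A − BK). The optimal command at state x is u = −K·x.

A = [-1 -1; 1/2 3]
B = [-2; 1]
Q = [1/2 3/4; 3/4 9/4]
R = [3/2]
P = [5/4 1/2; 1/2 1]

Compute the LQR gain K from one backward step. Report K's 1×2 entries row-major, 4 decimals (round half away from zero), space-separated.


0.3636 0.3636

BᵀP = [-2.0000 0.0000]
S = R + BᵀPB = [3/2] + [4.0000] = [5.5000]
BᵀPA = [2.0000 2.0000]
K = S⁻¹·BᵀPA = [0.3636 0.3636]
A−BK = [-0.2727 -0.2727; 0.1364 2.6364]
AᵀP(A−BK) = [0.2727 0.2727; 0.2727 6.5227]
P' = Q + AᵀP(A−BK) = [0.7727 1.0227; 1.0227 8.7727]
tr(P') = 9.5455


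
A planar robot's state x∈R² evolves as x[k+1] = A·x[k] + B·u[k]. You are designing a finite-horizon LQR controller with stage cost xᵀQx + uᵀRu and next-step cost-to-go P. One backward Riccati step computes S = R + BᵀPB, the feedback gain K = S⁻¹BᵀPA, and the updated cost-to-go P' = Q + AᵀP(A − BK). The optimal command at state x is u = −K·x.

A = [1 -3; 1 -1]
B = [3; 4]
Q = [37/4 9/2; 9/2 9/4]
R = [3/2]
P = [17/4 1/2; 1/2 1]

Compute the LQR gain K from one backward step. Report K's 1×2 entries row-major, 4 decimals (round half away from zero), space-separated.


0.2989 -0.7343

BᵀP = [14.7500 5.5000]
S = R + BᵀPB = [3/2] + [66.2500] = [67.7500]
BᵀPA = [20.2500 -49.7500]
K = S⁻¹·BᵀPA = [0.2989 -0.7343]
A−BK = [0.1033 -0.7970; -0.1956 1.9373]
AᵀP(A−BK) = [0.1974 -0.8801; -0.8801 5.7177]
P' = Q + AᵀP(A−BK) = [9.4474 3.6199; 3.6199 7.9677]
tr(P') = 17.4151


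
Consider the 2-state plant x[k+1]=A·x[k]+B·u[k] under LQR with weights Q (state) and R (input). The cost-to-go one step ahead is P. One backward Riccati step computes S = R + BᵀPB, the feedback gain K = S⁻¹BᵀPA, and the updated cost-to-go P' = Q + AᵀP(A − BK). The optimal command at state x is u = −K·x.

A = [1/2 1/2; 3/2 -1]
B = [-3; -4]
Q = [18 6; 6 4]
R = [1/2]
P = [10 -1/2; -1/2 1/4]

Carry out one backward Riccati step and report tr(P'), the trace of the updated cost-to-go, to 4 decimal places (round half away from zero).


22.8860

BᵀP = [-28.0000 0.5000]
S = R + BᵀPB = [1/2] + [82.0000] = [82.5000]
BᵀPA = [-13.2500 -14.5000]
K = S⁻¹·BᵀPA = [-0.1606 -0.1758]
A−BK = [0.0182 -0.0273; 0.8576 -1.7030]
AᵀP(A−BK) = [0.1845 -0.3288; -0.3288 0.7015]
P' = Q + AᵀP(A−BK) = [18.1845 5.6712; 5.6712 4.7015]
tr(P') = 22.8860


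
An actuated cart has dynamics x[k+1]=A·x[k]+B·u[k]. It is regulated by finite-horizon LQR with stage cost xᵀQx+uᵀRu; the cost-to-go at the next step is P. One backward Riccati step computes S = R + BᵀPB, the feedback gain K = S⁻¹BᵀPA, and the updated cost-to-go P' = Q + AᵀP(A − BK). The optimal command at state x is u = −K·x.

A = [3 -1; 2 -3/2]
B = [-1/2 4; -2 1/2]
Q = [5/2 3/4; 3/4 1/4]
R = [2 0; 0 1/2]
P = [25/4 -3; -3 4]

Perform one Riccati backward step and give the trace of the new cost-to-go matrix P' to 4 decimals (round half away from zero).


BᵀP = [2.8750 -6.5000; 23.5000 -10.0000]
S = R + BᵀPB = [2 0; 0 1/2] + [11.5625 8.2500; 8.2500 89.0000] = [13.5625 8.2500; 8.2500 89.5000]
BᵀPA = [-4.3750 6.8750; 50.5000 -8.5000]
K = S⁻¹·BᵀPA = [-0.7054 0.5982; 0.6293 -0.1501]
A−BK = [0.1303 -0.1004; 0.2746 -0.2285]
AᵀP(A−BK) = [1.3862 -1.0519; -1.0519 0.8612]
P' = Q + AᵀP(A−BK) = [3.8862 -0.3019; -0.3019 1.1112]
tr(P') = 4.9974

4.9974


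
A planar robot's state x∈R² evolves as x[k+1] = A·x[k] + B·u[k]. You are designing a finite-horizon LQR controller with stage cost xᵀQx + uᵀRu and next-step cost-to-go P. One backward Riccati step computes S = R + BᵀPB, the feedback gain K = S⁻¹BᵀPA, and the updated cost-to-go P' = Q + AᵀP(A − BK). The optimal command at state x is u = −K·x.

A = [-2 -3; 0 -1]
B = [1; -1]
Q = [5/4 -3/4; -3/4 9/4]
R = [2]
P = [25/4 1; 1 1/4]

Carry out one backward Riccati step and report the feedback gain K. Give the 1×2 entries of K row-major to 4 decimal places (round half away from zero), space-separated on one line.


-1.6154 -2.5385

BᵀP = [5.2500 0.7500]
S = R + BᵀPB = [2] + [4.5000] = [6.5000]
BᵀPA = [-10.5000 -16.5000]
K = S⁻¹·BᵀPA = [-1.6154 -2.5385]
A−BK = [-0.3846 -0.4615; -1.6154 -3.5385]
AᵀP(A−BK) = [8.0385 12.8462; 12.8462 20.6154]
P' = Q + AᵀP(A−BK) = [9.2885 12.0962; 12.0962 22.8654]
tr(P') = 32.1538


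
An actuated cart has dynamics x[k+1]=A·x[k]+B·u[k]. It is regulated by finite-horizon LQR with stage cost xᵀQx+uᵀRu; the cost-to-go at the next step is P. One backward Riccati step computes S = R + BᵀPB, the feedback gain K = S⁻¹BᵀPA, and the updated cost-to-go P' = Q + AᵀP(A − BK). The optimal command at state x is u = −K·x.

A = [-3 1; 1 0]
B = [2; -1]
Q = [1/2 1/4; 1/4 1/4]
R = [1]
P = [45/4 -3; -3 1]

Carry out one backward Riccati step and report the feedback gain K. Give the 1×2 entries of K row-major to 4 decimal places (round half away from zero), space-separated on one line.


-1.4153 0.4322

BᵀP = [25.5000 -7.0000]
S = R + BᵀPB = [1] + [58.0000] = [59.0000]
BᵀPA = [-83.5000 25.5000]
K = S⁻¹·BᵀPA = [-1.4153 0.4322]
A−BK = [-0.1695 0.1356; -0.4153 0.4322]
AᵀP(A−BK) = [2.0763 -0.6610; -0.6610 0.2288]
P' = Q + AᵀP(A−BK) = [2.5763 -0.4110; -0.4110 0.4788]
tr(P') = 3.0551


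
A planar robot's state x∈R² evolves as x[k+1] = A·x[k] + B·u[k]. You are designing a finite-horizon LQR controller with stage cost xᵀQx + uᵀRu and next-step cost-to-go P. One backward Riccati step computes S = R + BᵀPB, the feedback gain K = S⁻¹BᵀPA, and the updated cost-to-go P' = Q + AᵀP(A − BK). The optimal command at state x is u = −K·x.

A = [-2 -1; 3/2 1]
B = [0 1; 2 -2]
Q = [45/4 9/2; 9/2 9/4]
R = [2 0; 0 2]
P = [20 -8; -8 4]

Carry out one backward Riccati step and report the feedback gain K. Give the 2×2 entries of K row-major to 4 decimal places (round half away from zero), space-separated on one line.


BᵀP = [-16.0000 8.0000; 36.0000 -16.0000]
S = R + BᵀPB = [2 0; 0 2] + [16.0000 -32.0000; -32.0000 68.0000] = [18.0000 -32.0000; -32.0000 70.0000]
BᵀPA = [44.0000 24.0000; -96.0000 -52.0000]
K = S⁻¹·BᵀPA = [0.0339 0.0678; -1.3559 -0.7119]
A−BK = [-0.6441 -0.2881; -1.2797 -0.5593]
AᵀP(A−BK) = [5.3390 2.6780; 2.6780 1.3559]
P' = Q + AᵀP(A−BK) = [16.5890 7.1780; 7.1780 3.6059]
tr(P') = 20.1949

0.0339 0.0678 -1.3559 -0.7119


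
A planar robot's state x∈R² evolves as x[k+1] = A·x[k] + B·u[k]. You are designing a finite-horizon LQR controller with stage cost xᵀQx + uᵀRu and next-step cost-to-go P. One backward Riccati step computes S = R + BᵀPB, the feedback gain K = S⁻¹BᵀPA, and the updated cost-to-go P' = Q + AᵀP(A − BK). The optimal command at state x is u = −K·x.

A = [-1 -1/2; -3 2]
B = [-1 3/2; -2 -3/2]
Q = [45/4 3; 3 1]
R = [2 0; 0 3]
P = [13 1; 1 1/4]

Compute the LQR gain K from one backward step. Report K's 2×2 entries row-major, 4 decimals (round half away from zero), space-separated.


0.7635 -0.0594 -0.2089 -0.2809

BᵀP = [-15.0000 -1.5000; 18.0000 1.1250]
S = R + BᵀPB = [2 0; 0 3] + [18.0000 -20.2500; -20.2500 25.3125] = [20.0000 -20.2500; -20.2500 28.3125]
BᵀPA = [19.5000 4.5000; -21.3750 -6.7500]
K = S⁻¹·BᵀPA = [0.7635 -0.0594; -0.2089 -0.2809]
A−BK = [0.0768 -0.1381; -1.7863 1.4598]
AᵀP(A−BK) = [1.8968 -0.3457; -0.3457 0.6212]
P' = Q + AᵀP(A−BK) = [13.1468 2.6543; 2.6543 1.6212]
tr(P') = 14.7680
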